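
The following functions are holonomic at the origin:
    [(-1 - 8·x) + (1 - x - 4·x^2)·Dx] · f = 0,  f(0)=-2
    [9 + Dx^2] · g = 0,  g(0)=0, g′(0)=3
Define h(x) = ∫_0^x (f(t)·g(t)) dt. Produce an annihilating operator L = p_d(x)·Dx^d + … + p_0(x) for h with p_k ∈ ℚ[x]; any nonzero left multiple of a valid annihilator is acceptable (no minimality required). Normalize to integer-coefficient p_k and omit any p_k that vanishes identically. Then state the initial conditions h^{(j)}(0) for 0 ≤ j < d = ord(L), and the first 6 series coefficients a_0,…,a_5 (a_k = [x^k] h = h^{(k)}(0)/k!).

f: a_k = -2, -2, -10, -18, -58, -130, …
g: a_k = 0, 3, 0, -9/2, 0, 81/40, …
L₀ := L_f ⊗_s L_g (sym. prod.), ord ≤ 2.
Integrate: L := L₀·Dx.
L = (-1 + 9·x + 36·x^2)·Dx + (2 + 16·x)·Dx^2 + (-1 + x + 4·x^2)·Dx^3  (order 3).
h: a_k = 0, 0, -3, -2, -21/4, -9, …
ICs: h(0) = 0, h′(0) = 0, h′′(0) = -6.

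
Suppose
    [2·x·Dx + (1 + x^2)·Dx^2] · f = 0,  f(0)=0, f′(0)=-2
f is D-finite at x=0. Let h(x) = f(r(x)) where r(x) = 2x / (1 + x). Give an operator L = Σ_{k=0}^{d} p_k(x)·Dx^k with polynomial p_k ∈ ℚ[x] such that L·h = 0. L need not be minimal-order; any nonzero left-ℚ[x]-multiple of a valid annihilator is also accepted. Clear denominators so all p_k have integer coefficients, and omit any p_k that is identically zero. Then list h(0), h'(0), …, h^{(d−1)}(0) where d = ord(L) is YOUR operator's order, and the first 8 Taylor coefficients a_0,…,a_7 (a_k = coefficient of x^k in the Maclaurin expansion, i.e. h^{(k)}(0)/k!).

f: a_k = 0, -2, 0, 2/3, 0, -2/5, 0, 2/7, …
h₀=f(r): pull back L_f along r ⇒ L₀.
L = (2 + 10·x)·Dx + (1 + 2·x + 5·x^2)·Dx^2  (order 2).
h: a_k = 0, -4, 4, 4/3, -12, 76/5, 44/3, -556/7, …
ICs: h(0) = 0, h′(0) = -4.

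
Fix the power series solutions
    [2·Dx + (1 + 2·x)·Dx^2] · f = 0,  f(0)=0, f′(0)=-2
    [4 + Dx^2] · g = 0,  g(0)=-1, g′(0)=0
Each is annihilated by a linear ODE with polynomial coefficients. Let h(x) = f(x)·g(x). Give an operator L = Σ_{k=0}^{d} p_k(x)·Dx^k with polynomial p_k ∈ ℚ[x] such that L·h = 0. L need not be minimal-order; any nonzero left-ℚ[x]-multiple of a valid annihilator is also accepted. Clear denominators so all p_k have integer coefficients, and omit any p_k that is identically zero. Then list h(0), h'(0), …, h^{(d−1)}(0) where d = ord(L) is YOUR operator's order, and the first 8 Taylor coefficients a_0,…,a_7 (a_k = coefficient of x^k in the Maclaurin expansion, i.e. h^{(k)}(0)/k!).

L = (-48 + 192·x + 1216·x^2 + 2048·x^3 + 1024·x^4) + (32 + 320·x + 768·x^2 + 512·x^3)·Dx + (160·x + 672·x^2 + 1024·x^3 + 512·x^4)·Dx^2 + (8 + 80·x + 192·x^2 + 128·x^3)·Dx^3 + (3 + 28·x + 92·x^2 + 128·x^3 + 64·x^4)·Dx^4  (order 4).
h: a_k = 0, 2, -2, -4/3, 0, 12/5, -4, 248/35, …
ICs: h(0) = 0, h′(0) = 2, h′′(0) = -4, h′′′(0) = -8.

f: a_k = 0, -2, 2, -8/3, 4, -32/5, 32/3, -128/7, …
g: a_k = -1, 0, 2, 0, -2/3, 0, 4/45, 0, …
f·g: L₀ = L_f ⊗_s L_g, ord ≤ 2·2.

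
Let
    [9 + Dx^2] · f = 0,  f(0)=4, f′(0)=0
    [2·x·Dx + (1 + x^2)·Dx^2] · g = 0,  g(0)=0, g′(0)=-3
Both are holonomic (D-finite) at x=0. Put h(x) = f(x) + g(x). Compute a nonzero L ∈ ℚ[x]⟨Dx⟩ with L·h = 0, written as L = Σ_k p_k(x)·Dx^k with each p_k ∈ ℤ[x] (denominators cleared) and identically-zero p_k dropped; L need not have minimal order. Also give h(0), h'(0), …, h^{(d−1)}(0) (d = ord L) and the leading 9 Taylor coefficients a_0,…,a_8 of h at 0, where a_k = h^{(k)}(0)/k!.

f: a_k = 4, 0, -18, 0, 27/2, 0, -81/20, 0, 729/1120, …
g: a_k = 0, -3, 0, 1, 0, -3/5, 0, 3/7, 0, …
Sum ⇒ L₀ = lclm(L_f,L_g) in ℚ(x)⟨Dx⟩.
L = (-54·x + 540·x^3 + 162·x^5)·Dx + (63 + 279·x^2 + 297·x^4 + 81·x^6)·Dx^2 + (-6·x + 60·x^3 + 18·x^5)·Dx^3 + (7 + 31·x^2 + 33·x^4 + 9·x^6)·Dx^4  (order 4).
h: a_k = 4, -3, -18, 1, 27/2, -3/5, -81/20, 3/7, 729/1120, …
ICs: h(0) = 4, h′(0) = -3, h′′(0) = -36, h′′′(0) = 6.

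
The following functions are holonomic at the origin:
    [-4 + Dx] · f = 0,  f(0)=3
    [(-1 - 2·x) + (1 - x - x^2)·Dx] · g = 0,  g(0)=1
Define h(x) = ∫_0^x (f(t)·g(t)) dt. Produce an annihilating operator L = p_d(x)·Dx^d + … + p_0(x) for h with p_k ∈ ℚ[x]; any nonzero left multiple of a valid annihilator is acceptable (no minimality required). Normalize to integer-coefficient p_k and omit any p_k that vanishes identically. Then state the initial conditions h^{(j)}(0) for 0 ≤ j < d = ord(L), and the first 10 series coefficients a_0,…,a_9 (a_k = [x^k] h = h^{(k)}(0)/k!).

L = (5 - 2·x - 4·x^2)·Dx + (-1 + x + x^2)·Dx^2  (order 2).
h: a_k = 0, 3, 15/2, 14, 89/4, 163/5, 694/15, 1373/21, 78227/840, 126794/945, …
ICs: h(0) = 0, h′(0) = 3.

f: a_k = 3, 12, 24, 32, 32, 128/5, 256/15, 1024/105, 512/105, 2048/945, …
g: a_k = 1, 1, 2, 3, 5, 8, 13, 21, 34, 55, …
f·g: L₀ = L_f ⊗_s L_g, ord ≤ 1·1.
Integrate: L := L₀·Dx.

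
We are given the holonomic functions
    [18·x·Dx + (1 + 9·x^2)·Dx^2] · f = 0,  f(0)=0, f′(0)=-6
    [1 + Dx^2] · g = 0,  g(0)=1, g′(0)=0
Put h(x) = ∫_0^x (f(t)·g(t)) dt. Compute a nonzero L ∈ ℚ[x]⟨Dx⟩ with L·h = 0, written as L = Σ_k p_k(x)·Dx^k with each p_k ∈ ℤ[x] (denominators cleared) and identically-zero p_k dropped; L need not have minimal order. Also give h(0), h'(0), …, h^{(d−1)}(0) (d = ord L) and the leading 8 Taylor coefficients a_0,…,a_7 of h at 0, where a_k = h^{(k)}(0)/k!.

f: a_k = 0, -6, 0, 18, 0, -486/5, 0, 4374/7, …
g: a_k = 1, 0, -1/2, 0, 1/24, 0, -1/720, 0, …
h₀=f·g: eliminate ⇒ L₀, order ≤ 2·2.
∫: right-multiply L₀ by Dx.
L = (370 + 9594·x^2 + 4131·x^4 + 2916·x^6 + 6561·x^8)·Dx + (684·x + 6804·x^3 + 8748·x^5 + 26244·x^7)·Dx^2 + (380 + 9792·x^2 + 5346·x^4 + 5832·x^6 + 13122·x^8)·Dx^3 + (684·x + 6804·x^3 + 8748·x^5 + 26244·x^7)·Dx^4 + (10 + 198·x^2 + 1215·x^4 + 2916·x^6 + 6561·x^8)·Dx^5  (order 5).
h: a_k = 0, 0, -3, 0, 21/4, 0, -2129/120, 0, …
ICs: h(0) = 0, h′(0) = 0, h′′(0) = -6, h′′′(0) = 0, h′′′′(0) = 126.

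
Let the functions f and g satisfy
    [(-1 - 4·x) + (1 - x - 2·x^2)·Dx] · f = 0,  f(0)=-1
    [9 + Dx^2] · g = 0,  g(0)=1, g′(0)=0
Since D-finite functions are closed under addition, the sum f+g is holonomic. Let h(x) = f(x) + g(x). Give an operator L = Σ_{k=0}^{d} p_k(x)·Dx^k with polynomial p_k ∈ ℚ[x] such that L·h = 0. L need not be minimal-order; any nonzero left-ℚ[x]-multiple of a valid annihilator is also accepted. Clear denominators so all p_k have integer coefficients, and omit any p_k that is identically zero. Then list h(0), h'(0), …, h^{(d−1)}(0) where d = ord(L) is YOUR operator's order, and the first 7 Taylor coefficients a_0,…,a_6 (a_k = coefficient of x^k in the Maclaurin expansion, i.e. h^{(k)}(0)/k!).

L = (117 + 486·x + 135·x^2 + 360·x^3 + 540·x^4 + 432·x^5) + (-45 + 63·x + 81·x^2 - 153·x^3 - 18·x^4 + 324·x^5 + 216·x^6)·Dx + (13 + 54·x + 15·x^2 + 40·x^3 + 60·x^4 + 48·x^5)·Dx^2 + (-5 + 7·x + 9·x^2 - 17·x^3 - 2·x^4 + 36·x^5 + 24·x^6)·Dx^3  (order 3).
h: a_k = 0, -1, -15/2, -5, -61/8, -21, -3521/80, …
ICs: h(0) = 0, h′(0) = -1, h′′(0) = -15.

f: a_k = -1, -1, -3, -5, -11, -21, -43, …
g: a_k = 1, 0, -9/2, 0, 27/8, 0, -81/80, …
L₀ := lclm(L_f,L_g); ord L₀ ≤ 1+2.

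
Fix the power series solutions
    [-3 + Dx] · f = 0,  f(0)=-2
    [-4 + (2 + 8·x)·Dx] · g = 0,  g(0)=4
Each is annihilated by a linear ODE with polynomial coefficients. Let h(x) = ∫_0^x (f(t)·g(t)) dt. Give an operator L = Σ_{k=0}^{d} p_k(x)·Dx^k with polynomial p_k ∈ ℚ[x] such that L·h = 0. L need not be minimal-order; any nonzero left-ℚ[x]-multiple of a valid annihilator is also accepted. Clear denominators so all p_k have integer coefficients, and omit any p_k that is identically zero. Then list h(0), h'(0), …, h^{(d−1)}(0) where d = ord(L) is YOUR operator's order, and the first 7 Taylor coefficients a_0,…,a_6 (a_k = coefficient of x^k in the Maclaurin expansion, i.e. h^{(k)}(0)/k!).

f: a_k = -2, -6, -9, -9, -27/4, -81/20, -81/40, …
g: a_k = 4, 8, -8, 16, -40, 112, -336, …
f·g: L₀ = L_f ⊗_s L_g, ord ≤ 1·1.
∫: right-multiply L₀ by Dx.
L = (-5 - 12·x)·Dx + (1 + 4·x)·Dx^2  (order 2).
h: a_k = 0, -8, -20, -68/3, -23, -43/5, -631/30, …
ICs: h(0) = 0, h′(0) = -8.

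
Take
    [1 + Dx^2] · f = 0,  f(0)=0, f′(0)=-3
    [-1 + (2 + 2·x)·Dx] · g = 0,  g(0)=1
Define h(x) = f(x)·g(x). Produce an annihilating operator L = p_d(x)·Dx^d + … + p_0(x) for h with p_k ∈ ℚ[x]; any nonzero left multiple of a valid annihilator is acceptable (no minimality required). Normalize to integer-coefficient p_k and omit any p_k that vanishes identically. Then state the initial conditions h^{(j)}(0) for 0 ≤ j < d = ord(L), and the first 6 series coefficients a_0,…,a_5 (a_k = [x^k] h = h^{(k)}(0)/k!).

L = (7 + 8·x + 4·x^2) + (-4 - 4·x)·Dx + (4 + 8·x + 4·x^2)·Dx^2  (order 2).
h: a_k = 0, -3, -3/2, 7/8, 1/16, 19/640, …
ICs: h(0) = 0, h′(0) = -3.

f: a_k = 0, -3, 0, 1/2, 0, -1/40, …
g: a_k = 1, 1/2, -1/8, 1/16, -5/128, 7/256, …
L₀ := L_f ⊗_s L_g (sym. prod.), ord ≤ 2.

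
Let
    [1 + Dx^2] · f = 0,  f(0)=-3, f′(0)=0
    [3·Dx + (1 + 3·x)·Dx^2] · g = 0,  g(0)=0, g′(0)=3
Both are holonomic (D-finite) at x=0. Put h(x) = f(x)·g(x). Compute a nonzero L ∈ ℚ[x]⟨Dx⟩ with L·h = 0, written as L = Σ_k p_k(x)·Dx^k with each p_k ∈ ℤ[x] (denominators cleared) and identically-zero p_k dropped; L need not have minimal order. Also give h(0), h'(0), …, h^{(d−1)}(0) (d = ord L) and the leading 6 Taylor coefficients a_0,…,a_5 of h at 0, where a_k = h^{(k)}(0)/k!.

f: a_k = -3, 0, 3/2, 0, -1/8, 0, …
g: a_k = 0, 3, -9/2, 9, -81/4, 243/5, …
Sym-product of L_f,L_g gives L₀ (≤ ord 4).
L = (-203 - 222·x - 189·x^2 + 432·x^3 + 324·x^4) + (-84 - 108·x + 648·x^2 + 648·x^3)·Dx + (-208 - 228·x - 54·x^2 + 864·x^3 + 648·x^4)·Dx^2 + (-84 - 108·x + 648·x^2 + 648·x^3)·Dx^3 + (-5 - 6·x + 135·x^2 + 432·x^3 + 324·x^4)·Dx^4  (order 4).
h: a_k = 0, -9, 27/2, -45/2, 54, -5307/40, …
ICs: h(0) = 0, h′(0) = -9, h′′(0) = 27, h′′′(0) = -135.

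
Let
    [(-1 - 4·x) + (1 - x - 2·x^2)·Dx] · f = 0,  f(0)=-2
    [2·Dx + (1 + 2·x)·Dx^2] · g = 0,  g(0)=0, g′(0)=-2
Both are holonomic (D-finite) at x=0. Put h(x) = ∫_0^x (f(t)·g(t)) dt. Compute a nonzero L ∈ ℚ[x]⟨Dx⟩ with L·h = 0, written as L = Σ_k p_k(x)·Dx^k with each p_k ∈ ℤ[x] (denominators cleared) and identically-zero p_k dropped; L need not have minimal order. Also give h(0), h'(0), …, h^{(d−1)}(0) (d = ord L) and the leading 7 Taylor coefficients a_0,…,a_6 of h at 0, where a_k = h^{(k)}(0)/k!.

L = (6 + 16·x)·Dx + (14·x + 20·x^2)·Dx^2 + (-1 - x + 4·x^2 + 4·x^3)·Dx^3  (order 3).
h: a_k = 0, 0, 2, 0, 10/3, 16/15, 112/15, …
ICs: h(0) = 0, h′(0) = 0, h′′(0) = 4.

f: a_k = -2, -2, -6, -10, -22, -42, -86, …
g: a_k = 0, -2, 2, -8/3, 4, -32/5, 32/3, …
L₀ := L_f ⊗_s L_g (sym. prod.), ord ≤ 2.
h=∫₀ˣh₀: take L = L₀·Dx.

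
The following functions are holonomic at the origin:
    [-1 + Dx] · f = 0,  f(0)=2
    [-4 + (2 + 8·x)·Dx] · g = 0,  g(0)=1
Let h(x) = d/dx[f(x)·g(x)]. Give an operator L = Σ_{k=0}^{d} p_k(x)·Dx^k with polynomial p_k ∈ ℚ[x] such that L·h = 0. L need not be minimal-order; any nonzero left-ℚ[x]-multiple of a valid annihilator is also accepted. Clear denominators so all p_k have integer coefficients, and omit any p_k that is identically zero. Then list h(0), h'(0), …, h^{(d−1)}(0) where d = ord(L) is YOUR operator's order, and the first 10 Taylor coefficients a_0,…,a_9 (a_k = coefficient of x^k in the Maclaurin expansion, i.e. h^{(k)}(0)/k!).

L = (1 + 24·x + 16·x^2) + (-3 - 16·x - 16·x^2)·Dx  (order 1).
h: a_k = 6, 2, 19, -53, 2371/12, -43487/60, 323377/120, -25470911/2520, 769700611/20160, -8772357653/60480, …
ICs: h(0) = 6.

f: a_k = 2, 2, 1, 1/3, 1/12, 1/60, 1/360, 1/2520, 1/20160, 1/181440, …
g: a_k = 1, 2, -2, 4, -10, 28, -84, 264, -858, 2860, …
Sym-product of L_f,L_g gives L₀ (≤ ord 1).
Derive L from L₀ (diff closure).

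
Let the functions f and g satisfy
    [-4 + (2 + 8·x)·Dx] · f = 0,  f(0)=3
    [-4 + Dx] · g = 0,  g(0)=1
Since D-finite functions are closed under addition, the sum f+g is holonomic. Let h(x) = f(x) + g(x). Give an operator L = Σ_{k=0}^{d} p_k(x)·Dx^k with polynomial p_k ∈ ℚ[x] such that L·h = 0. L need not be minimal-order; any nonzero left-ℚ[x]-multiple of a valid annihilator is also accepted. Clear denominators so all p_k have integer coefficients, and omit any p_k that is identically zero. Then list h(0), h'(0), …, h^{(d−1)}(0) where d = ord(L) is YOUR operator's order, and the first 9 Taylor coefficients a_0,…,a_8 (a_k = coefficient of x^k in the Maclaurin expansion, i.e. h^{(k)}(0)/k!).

f: a_k = 3, 6, -6, 12, -30, 84, -252, 792, -2574, …
g: a_k = 1, 4, 8, 32/3, 32/3, 128/15, 256/45, 1024/315, 512/315, …
Sum ⇒ L₀ = lclm(L_f,L_g) in ℚ(x)⟨Dx⟩.
L = (24 + 64·x) + (-10 - 64·x - 128·x^2)·Dx + (1 + 12·x + 32·x^2)·Dx^2  (order 2).
h: a_k = 4, 10, 2, 68/3, -58/3, 1388/15, -11084/45, 250504/315, -810298/315, …
ICs: h(0) = 4, h′(0) = 10.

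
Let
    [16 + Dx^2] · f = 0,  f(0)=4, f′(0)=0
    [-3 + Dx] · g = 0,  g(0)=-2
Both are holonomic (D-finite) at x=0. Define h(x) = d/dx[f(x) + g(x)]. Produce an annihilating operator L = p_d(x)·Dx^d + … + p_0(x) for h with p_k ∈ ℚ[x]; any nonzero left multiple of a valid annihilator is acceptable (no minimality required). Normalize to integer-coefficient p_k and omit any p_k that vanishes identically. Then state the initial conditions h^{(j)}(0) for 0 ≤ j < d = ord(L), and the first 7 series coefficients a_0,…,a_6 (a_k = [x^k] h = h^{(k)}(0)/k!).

f: a_k = 4, 0, -32, 0, 128/3, 0, -1024/45, …
g: a_k = -2, -6, -9, -9, -27/4, -81/20, -81/40, …
f+g: L₀ = lclm(L_f,L_g), ord ≤ 2+1.
Derive L from L₀ (diff closure).
L = 48 - 16·Dx + 3·Dx^2 - Dx^3  (order 3).
h: a_k = -6, -82, -27, 431/3, -81/4, -8921/60, -243/40, …
ICs: h(0) = -6, h′(0) = -82, h′′(0) = -54.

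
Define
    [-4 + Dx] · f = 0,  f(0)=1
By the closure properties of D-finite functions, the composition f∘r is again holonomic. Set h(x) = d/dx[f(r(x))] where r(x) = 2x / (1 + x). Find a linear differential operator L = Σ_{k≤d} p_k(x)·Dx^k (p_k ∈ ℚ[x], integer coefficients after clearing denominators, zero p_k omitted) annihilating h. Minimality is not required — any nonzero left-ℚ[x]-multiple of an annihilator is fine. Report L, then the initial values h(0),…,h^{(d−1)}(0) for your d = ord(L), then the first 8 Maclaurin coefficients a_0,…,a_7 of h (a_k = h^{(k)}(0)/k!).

f: a_k = 1, 4, 8, 32/3, 32/3, 128/15, 256/45, 1024/315, …
Substitute x→r, Dx→(1/r')Dx; clear ⇒ L₀.
Derive L from L₀ (diff closure).
L = (6 - 2·x) + (-1 - 2·x - x^2)·Dx  (order 1).
h: a_k = 8, 48, 88, 32/3, -88, 368/15, 3224/45, -3008/35, …
ICs: h(0) = 8.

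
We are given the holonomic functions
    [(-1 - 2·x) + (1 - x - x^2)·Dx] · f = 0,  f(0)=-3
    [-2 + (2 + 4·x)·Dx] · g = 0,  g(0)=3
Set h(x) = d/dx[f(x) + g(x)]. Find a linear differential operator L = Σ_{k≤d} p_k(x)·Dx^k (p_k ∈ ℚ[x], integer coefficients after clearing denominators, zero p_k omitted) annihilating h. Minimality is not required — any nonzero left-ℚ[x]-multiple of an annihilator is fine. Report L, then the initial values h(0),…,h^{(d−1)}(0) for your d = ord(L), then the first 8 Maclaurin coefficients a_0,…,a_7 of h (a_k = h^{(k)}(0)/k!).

L = (-6 - 18·x - 24·x^2 - 12·x^3 - 6·x^4) + (-3 - 24·x - 63·x^2 - 72·x^3 - 45·x^4 - 18·x^5)·Dx + (1 + 4·x + 3·x^2 - 6·x^3 - 13·x^4 - 12·x^5 - 4·x^6)·Dx^2  (order 2).
h: a_k = 0, -15, -45/2, -135/2, -855/8, -2061/8, -6363/16, -14343/16, …
ICs: h(0) = 0, h′(0) = -15.

f: a_k = -3, -3, -6, -9, -15, -24, -39, -63, …
g: a_k = 3, 3, -3/2, 3/2, -15/8, 21/8, -63/16, 99/16, …
L₀ := lclm(L_f,L_g); ord L₀ ≤ 1+1.
Differentiate: ansatz ord ≤ ord L₀ ⇒ L.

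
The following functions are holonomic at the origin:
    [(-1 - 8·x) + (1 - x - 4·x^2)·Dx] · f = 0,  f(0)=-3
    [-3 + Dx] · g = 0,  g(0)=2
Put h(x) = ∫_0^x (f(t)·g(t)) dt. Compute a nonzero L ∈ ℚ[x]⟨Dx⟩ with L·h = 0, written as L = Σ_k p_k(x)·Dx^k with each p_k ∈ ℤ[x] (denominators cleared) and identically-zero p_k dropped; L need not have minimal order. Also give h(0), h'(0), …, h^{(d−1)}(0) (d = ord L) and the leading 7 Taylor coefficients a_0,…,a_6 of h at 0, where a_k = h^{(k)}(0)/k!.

L = (4 + 5·x - 12·x^2)·Dx + (-1 + x + 4·x^2)·Dx^2  (order 2).
h: a_k = 0, -6, -12, -25, -99/2, -2073/20, -1102/5, …
ICs: h(0) = 0, h′(0) = -6.

f: a_k = -3, -3, -15, -27, -87, -195, -543, …
g: a_k = 2, 6, 9, 9, 27/4, 81/20, 81/40, …
Sym-product of L_f,L_g gives L₀ (≤ ord 1).
h=∫₀ˣh₀: take L = L₀·Dx.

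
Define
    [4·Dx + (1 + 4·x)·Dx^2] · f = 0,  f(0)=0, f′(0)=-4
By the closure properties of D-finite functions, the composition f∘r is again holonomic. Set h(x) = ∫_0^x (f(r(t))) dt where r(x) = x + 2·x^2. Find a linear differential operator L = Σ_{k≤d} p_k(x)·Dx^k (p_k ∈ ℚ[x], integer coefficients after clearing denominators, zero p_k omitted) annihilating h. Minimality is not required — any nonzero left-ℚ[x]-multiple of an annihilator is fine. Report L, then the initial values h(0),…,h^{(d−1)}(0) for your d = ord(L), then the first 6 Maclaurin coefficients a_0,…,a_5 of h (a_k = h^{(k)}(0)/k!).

L = (16·x + 32·x^2)·Dx^2 + (1 + 8·x + 24·x^2 + 32·x^3)·Dx^3  (order 3).
h: a_k = 0, 0, -2, 0, 8/3, -32/5, …
ICs: h(0) = 0, h′(0) = 0, h′′(0) = -4.

f: a_k = 0, -4, 8, -64/3, 64, -1024/5, …
h₀=f(r): pull back L_f along r ⇒ L₀.
Integrate: L := L₀·Dx.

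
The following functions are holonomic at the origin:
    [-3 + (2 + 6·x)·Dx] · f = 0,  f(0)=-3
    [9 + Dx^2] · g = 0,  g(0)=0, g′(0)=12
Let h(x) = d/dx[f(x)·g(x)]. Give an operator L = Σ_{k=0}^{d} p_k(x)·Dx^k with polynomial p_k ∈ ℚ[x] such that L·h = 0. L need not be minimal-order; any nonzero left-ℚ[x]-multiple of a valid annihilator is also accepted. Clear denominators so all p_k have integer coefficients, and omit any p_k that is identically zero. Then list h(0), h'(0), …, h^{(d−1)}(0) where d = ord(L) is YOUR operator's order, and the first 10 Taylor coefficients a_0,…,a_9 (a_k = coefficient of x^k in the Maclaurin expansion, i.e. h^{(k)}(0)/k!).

f: a_k = -3, -9/2, 27/8, -81/16, 1215/128, -5103/256, 45927/1024, -216513/2048, 8444007/32768, -42220035/65536, …
g: a_k = 0, 12, 0, -18, 0, 81/10, 0, -243/140, 0, 243/1120, …
f·g: L₀ = L_f ⊗_s L_g, ord ≤ 1·2.
Differentiate: ansatz ord ≤ ord L₀ ⇒ L.
L = (477 + 3888·x + 11016·x^2 + 15552·x^3 + 11664·x^4) + (-12 - 324·x - 1296·x^2 - 1296·x^3)·Dx + (28 + 264·x + 972·x^2 + 1728·x^3 + 1296·x^4)·Dx^2  (order 2).
h: a_k = -36, -108, 567/2, 81, 4617/32, -177147/160, 716607/256, -16898949/2240, 1215589275/57344, -3429988011/57344, …
ICs: h(0) = -36, h′(0) = -108.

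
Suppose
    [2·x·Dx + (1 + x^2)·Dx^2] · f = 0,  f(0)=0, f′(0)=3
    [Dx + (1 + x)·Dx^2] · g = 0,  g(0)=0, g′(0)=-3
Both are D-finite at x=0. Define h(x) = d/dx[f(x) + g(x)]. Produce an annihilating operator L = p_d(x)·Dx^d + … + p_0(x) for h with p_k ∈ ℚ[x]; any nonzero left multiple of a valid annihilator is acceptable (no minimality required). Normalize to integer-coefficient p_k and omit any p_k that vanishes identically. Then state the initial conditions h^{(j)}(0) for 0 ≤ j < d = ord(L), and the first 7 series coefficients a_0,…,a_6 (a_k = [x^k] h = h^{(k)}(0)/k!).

L = (-2 - 6·x + 6·x^2 + 2·x^3) + (-4 - 4·x + 12·x^3 + 4·x^4)·Dx + (-1 + x + 2·x^2 + 2·x^3 + 3·x^4 + x^5)·Dx^2  (order 2).
h: a_k = 0, 3, -6, 3, 0, 3, -6, …
ICs: h(0) = 0, h′(0) = 3.

f: a_k = 0, 3, 0, -1, 0, 3/5, 0, …
g: a_k = 0, -3, 3/2, -1, 3/4, -3/5, 1/2, …
f+g: L₀ = lclm(L_f,L_g), ord ≤ 2+2.
h=h₀': d/dx-closure on L₀ ⇒ L.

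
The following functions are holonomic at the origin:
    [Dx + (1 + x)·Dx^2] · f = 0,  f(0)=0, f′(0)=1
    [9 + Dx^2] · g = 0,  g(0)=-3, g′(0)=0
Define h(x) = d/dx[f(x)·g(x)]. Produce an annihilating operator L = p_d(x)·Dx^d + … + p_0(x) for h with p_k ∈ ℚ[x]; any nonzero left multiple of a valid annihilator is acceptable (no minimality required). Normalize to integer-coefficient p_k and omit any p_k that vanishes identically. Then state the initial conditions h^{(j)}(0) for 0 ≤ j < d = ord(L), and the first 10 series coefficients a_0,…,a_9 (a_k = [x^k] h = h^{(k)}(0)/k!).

f: a_k = 0, 1, -1/2, 1/3, -1/4, 1/5, -1/6, 1/7, -1/8, 1/9, …
g: a_k = -3, 0, 27/2, 0, -81/8, 0, 243/80, 0, -2187/4480, 0, …
L₀ := L_f ⊗_s L_g (sym. prod.), ord ≤ 4.
h=h₀': d/dx-closure on L₀ ⇒ L.
L = (13743 + 107892·x + 319302·x^2 + 475308·x^3 + 381267·x^4 + 157464·x^5 + 26244·x^6) + (4104 + 24192·x + 53460·x^2 + 56700·x^3 + 29160·x^4 + 5832·x^5)·Dx + (4020 + 27828·x + 76770·x^2 + 109512·x^3 + 85698·x^4 + 34992·x^5 + 5832·x^6)·Dx^2 + (456 + 2688·x + 5940·x^2 + 6300·x^3 + 3240·x^4 + 648·x^5)·Dx^3 + (277 + 1760·x + 4588·x^2 + 6300·x^3 + 4815·x^4 + 1944·x^5 + 324·x^6)·Dx^4  (order 4).
h: a_k = -3, 3, 75/2, -24, -249/8, 105/8, 1083/80, -69/10, 3813/4480, -1929/896, …
ICs: h(0) = -3, h′(0) = 3, h′′(0) = 75, h′′′(0) = -144.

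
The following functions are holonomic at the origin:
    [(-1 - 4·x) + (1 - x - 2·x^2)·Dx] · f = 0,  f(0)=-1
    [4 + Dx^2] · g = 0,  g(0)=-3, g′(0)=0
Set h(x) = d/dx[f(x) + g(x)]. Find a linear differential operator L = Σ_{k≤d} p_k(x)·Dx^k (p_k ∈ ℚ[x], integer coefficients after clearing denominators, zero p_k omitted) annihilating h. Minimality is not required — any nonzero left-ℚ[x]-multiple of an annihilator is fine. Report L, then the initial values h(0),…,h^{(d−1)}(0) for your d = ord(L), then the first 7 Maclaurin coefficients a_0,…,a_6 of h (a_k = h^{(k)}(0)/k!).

L = (576 + 2400·x + 5616·x^2 + 3360·x^3 + 3840·x^4 + 1152·x^5 + 768·x^6) + (-68 - 236·x + 240·x^2 + 488·x^3 + 560·x^4 + 672·x^5 + 448·x^6 + 256·x^7)·Dx + (144 + 600·x + 1404·x^2 + 840·x^3 + 960·x^4 + 288·x^5 + 192·x^6)·Dx^2 + (-17 - 59·x + 60·x^2 + 122·x^3 + 140·x^4 + 168·x^5 + 112·x^6 + 64·x^7)·Dx^3  (order 3).
h: a_k = -1, 6, -15, -52, -105, -1282/5, -595, …
ICs: h(0) = -1, h′(0) = 6, h′′(0) = -30.

f: a_k = -1, -1, -3, -5, -11, -21, -43, …
g: a_k = -3, 0, 6, 0, -2, 0, 4/15, …
h₀=f+g: left-lcm gives L₀, ord ≤ 3.
h₀' ⇒ L via d/dx closure of L₀.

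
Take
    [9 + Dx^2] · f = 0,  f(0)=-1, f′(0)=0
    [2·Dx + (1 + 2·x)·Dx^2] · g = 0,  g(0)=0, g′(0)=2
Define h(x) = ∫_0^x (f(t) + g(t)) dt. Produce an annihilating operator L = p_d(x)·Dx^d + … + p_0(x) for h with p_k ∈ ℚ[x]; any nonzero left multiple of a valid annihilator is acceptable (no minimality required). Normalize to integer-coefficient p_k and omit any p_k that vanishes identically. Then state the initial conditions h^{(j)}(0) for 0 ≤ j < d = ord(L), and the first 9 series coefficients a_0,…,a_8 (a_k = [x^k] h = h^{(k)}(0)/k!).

f: a_k = -1, 0, 9/2, 0, -27/8, 0, 81/80, 0, -729/4480, …
g: a_k = 0, 2, -2, 8/3, -4, 32/5, -32/3, 128/7, -32, …
h₀=f+g: left-lcm gives L₀, ord ≤ 4.
h=∫h₀ ⇒ L = L₀·Dx.
L = (594 + 648·x + 648·x^2)·Dx^2 + (153 + 630·x + 972·x^2 + 648·x^3)·Dx^3 + (66 + 72·x + 72·x^2)·Dx^4 + (17 + 70·x + 108·x^2 + 72·x^3)·Dx^5  (order 5).
h: a_k = 0, -1, 1, 5/6, 2/3, -59/40, 16/15, -331/240, 16/7, …
ICs: h(0) = 0, h′(0) = -1, h′′(0) = 2, h′′′(0) = 5, h′′′′(0) = 16.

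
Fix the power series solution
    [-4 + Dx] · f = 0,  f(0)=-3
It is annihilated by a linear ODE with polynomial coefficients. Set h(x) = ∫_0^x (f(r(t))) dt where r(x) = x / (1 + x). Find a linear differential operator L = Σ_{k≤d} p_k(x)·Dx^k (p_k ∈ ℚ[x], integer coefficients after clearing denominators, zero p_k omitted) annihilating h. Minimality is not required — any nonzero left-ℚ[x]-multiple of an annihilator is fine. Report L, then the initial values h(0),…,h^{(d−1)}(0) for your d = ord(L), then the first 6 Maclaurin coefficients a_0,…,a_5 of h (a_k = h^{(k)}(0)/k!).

f: a_k = -3, -12, -24, -32, -32, -128/5, …
f∘r: x↦r, Dx↦Dx/r' in L_f ⇒ L₀.
h=∫₀ˣh₀: take L = L₀·Dx.
L = -4·Dx + (1 + 2·x + x^2)·Dx^2  (order 2).
h: a_k = 0, -3, -6, -4, 1, 4/5, …
ICs: h(0) = 0, h′(0) = -3.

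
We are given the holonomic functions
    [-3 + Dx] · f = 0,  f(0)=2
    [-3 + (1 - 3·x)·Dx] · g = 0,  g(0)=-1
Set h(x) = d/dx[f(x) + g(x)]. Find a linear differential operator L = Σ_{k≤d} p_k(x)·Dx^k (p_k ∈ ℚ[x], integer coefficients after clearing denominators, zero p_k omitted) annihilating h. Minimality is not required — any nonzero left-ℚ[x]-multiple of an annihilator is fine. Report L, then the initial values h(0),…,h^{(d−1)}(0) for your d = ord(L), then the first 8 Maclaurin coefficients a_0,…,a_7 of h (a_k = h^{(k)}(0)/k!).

f: a_k = 2, 6, 9, 9, 27/4, 81/20, 81/40, 243/280, …
g: a_k = -1, -3, -9, -27, -81, -243, -729, -2187, …
h₀=f+g: left-lcm gives L₀, ord ≤ 2.
Differentiate: ansatz ord ≤ ord L₀ ⇒ L.
L = (36 + 54·x) + (-15 - 18·x + 27·x^2)·Dx + (1 - 9·x^2)·Dx^2  (order 2).
h: a_k = 3, 0, -54, -297, -4779/4, -87237/20, -612117/40, -14695911/280, …
ICs: h(0) = 3, h′(0) = 0.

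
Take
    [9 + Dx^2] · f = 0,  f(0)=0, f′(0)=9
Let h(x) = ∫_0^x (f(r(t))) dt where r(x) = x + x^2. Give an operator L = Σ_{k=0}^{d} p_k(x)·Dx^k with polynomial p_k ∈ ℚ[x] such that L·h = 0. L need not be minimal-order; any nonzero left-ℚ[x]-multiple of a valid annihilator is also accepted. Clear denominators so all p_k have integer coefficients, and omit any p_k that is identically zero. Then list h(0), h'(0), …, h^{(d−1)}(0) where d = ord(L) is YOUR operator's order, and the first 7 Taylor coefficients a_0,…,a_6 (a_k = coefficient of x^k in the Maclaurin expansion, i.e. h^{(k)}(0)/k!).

L = (9 + 54·x + 108·x^2 + 72·x^3)·Dx - 2·Dx^2 + (1 + 2·x)·Dx^3  (order 3).
h: a_k = 0, 0, 9/2, 3, -27/8, -81/10, -459/80, …
ICs: h(0) = 0, h′(0) = 0, h′′(0) = 9.

f: a_k = 0, 9, 0, -27/2, 0, 243/40, 0, …
Substitute x→r, Dx→(1/r')Dx; clear ⇒ L₀.
Integrate: L := L₀·Dx.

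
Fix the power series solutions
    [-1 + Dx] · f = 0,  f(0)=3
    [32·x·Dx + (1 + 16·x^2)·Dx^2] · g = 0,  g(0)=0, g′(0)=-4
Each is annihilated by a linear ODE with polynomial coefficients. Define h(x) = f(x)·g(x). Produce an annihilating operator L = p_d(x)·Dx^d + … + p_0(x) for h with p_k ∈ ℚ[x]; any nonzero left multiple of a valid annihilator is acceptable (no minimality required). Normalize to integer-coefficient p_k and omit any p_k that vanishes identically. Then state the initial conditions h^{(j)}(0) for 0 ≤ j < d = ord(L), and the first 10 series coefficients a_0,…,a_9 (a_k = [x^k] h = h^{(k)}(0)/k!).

f: a_k = 3, 3, 3/2, 1/2, 1/8, 1/40, 1/240, 1/1680, 1/13440, 1/120960, …
g: a_k = 0, -4, 0, 64/3, 0, -1024/5, 0, 16384/7, 0, -262144/9, …
Sym-product of L_f,L_g gives L₀ (≤ ord 2).
L = (1 - 32·x + 16·x^2) + (-2 + 32·x - 32·x^2)·Dx + (1 + 16·x^2)·Dx^2  (order 2).
h: a_k = 0, -12, -12, 58, 62, -5829/10, -3623/6, 940403/140, 581267/84, -169134311/2016, …
ICs: h(0) = 0, h′(0) = -12.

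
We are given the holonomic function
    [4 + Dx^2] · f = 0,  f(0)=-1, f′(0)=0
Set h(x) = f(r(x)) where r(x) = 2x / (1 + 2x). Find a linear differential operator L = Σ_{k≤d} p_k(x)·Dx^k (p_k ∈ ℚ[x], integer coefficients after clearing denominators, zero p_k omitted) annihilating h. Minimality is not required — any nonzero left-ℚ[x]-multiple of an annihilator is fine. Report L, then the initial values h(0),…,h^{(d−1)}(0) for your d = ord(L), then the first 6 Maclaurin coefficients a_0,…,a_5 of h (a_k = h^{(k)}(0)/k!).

L = 16 + (4 + 24·x + 48·x^2 + 32·x^3)·Dx + (1 + 8·x + 24·x^2 + 32·x^3 + 16·x^4)·Dx^2  (order 2).
h: a_k = -1, 0, 8, -32, 256/3, -512/3, …
ICs: h(0) = -1, h′(0) = 0.

f: a_k = -1, 0, 2, 0, -2/3, 0, …
Change of var in L_f (x↦r) gives L₀.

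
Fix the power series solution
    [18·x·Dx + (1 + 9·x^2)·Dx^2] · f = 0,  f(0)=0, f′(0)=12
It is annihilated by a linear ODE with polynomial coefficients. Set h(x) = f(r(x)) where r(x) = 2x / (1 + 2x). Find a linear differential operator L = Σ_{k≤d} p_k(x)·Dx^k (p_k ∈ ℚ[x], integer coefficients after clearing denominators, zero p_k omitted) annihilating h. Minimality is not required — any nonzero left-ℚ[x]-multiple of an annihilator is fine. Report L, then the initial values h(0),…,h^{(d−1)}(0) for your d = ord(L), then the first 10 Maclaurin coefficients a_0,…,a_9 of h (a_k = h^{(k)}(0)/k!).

f: a_k = 0, 12, 0, -36, 0, 972/5, 0, -8748/7, 0, 8748, …
f∘r: x↦r, Dx↦Dx/r' in L_f ⇒ L₀.
L = (4 + 80·x)·Dx + (1 + 4·x + 40·x^2)·Dx^2  (order 2).
h: a_k = 0, 24, -48, -192, 1536, -1536/5, -39936, 1019904/7, 688128, -6979584, …
ICs: h(0) = 0, h′(0) = 24.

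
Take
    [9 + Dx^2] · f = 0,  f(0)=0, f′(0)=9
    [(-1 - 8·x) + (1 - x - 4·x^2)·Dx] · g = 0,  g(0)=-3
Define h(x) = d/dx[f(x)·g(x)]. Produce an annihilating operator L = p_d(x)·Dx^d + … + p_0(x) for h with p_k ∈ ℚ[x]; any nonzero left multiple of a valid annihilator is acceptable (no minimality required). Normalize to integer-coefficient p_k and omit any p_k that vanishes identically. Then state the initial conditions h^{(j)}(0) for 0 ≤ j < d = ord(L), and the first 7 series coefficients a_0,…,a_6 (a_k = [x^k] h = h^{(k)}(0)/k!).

f: a_k = 0, 9, 0, -27/2, 0, 243/40, 0, …
g: a_k = -3, -3, -15, -27, -87, -195, -543, …
h₀=f·g: eliminate ⇒ L₀, order ≤ 2·1.
h₀' ⇒ L via d/dx closure of L₀.
L = (-33 - 162·x - 567·x^2 + 648·x^3 + 1296·x^4) + (6 + 66·x + 216·x^2 + 576·x^3)·Dx + (1 - 10·x - 31·x^2 + 72·x^3 + 144·x^4)·Dx^2  (order 2).
h: a_k = -27, -54, -567/2, -810, -23949/8, -169047/20, -2127843/80, …
ICs: h(0) = -27, h′(0) = -54.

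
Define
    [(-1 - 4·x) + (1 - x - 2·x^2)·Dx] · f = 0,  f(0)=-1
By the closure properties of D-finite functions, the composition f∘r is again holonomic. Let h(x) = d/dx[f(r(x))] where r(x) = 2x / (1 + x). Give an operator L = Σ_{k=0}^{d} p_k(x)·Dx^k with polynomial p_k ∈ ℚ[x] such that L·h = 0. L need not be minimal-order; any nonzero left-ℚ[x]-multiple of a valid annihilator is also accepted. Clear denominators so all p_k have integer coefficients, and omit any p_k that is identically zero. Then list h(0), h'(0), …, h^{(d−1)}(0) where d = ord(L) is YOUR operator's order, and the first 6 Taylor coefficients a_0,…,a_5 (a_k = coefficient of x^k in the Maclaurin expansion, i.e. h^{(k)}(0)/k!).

L = (10 + 54·x + 270·x^2 + 162·x^3) + (-1 - 10·x + 90·x^3 + 81·x^4)·Dx  (order 1).
h: a_k = -2, -20, -54, -360, -810, -4860, …
ICs: h(0) = -2.

f: a_k = -1, -1, -3, -5, -11, -21, …
Substitute x→r, Dx→(1/r')Dx; clear ⇒ L₀.
h₀' ⇒ L via d/dx closure of L₀.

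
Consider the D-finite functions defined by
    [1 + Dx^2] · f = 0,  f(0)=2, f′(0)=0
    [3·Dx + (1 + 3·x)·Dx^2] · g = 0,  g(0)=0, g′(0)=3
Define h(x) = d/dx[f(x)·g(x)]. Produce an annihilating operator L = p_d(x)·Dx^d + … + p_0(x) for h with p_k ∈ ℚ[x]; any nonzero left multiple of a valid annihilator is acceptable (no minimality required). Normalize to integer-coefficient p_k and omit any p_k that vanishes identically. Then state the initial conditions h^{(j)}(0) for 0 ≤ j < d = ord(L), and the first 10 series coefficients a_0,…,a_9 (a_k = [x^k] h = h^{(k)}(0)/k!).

f: a_k = 2, 0, -1, 0, 1/12, 0, -1/360, 0, 1/20160, 0, …
g: a_k = 0, 3, -9/2, 9, -81/4, 243/5, -243/2, 2187/7, -6561/8, 2187, …
L₀ := L_f ⊗_s L_g (sym. prod.), ord ≤ 4.
Differentiate: ansatz ord ≤ ord L₀ ⇒ L.
L = (-8897 - 1764·x - 7722·x^2 - 14364·x^3 - 7533·x^4 + 5832·x^5 + 2916·x^6) + (-3432 - 13248·x - 12420·x^2 - 8100·x^3 + 9720·x^4 + 5832·x^5)·Dx + (-9100 - 3204·x - 11070·x^2 - 17064·x^3 - 6318·x^4 + 11664·x^5 + 5832·x^6)·Dx^2 + (-3432 - 13248·x - 12420·x^2 - 8100·x^3 + 9720·x^4 + 5832·x^5)·Dx^3 + (-203 - 1440·x - 3348·x^2 - 2700·x^3 + 1215·x^4 + 5832·x^5 + 2916·x^6)·Dx^4  (order 4).
h: a_k = 6, -18, 45, -144, 1769/4, -5355/4, 484679/120, -60817/5, 81962427/2240, -49278853/448, …
ICs: h(0) = 6, h′(0) = -18, h′′(0) = 90, h′′′(0) = -864.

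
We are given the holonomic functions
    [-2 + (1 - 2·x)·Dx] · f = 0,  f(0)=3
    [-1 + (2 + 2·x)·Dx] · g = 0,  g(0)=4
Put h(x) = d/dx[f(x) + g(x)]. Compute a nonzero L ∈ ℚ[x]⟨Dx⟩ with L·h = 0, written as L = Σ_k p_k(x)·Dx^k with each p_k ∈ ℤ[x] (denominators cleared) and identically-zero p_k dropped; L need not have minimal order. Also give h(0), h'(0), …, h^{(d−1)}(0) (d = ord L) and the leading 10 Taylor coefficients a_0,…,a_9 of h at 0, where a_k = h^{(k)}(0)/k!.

L = (-20 - 8·x) + (-31 - 68·x - 28·x^2)·Dx + (6 - 2·x - 16·x^2 - 8·x^3)·Dx^2  (order 2).
h: a_k = 8, 23, 291/4, 1531/8, 30755/64, 147393/128, 1376487/512, 6291027/1024, 226498851/16384, 1006620805/32768, …
ICs: h(0) = 8, h′(0) = 23.

f: a_k = 3, 6, 12, 24, 48, 96, 192, 384, 768, 1536, …
g: a_k = 4, 2, -1/2, 1/4, -5/32, 7/64, -21/256, 33/512, -429/8192, 715/16384, …
L₀ := lclm(L_f,L_g); ord L₀ ≤ 1+1.
Derive L from L₀ (diff closure).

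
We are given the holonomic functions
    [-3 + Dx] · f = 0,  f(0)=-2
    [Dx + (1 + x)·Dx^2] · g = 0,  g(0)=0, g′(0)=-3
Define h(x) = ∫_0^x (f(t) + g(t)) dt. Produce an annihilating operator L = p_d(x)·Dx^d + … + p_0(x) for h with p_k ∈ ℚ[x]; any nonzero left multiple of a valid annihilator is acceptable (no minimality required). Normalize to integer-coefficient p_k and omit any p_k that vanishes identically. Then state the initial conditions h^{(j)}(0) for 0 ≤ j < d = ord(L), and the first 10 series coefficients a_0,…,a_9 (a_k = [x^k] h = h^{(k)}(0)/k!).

f: a_k = -2, -6, -9, -9, -27/4, -81/20, -81/40, -243/280, -729/2240, -243/2240, …
g: a_k = 0, -3, 3/2, -1, 3/4, -3/5, 1/2, -3/7, 3/8, -1/3, …
L₀ := lclm(L_f,L_g); ord L₀ ≤ 1+2.
∫: right-multiply L₀ by Dx.
L = (-15 - 9·x)·Dx^2 + (-7 - 18·x - 9·x^2)·Dx^3 + (4 + 7·x + 3·x^2)·Dx^4  (order 4).
h: a_k = 0, -2, -9/2, -5/2, -5/2, -6/5, -31/40, -61/280, -363/2240, 37/6720, …
ICs: h(0) = 0, h′(0) = -2, h′′(0) = -9, h′′′(0) = -15.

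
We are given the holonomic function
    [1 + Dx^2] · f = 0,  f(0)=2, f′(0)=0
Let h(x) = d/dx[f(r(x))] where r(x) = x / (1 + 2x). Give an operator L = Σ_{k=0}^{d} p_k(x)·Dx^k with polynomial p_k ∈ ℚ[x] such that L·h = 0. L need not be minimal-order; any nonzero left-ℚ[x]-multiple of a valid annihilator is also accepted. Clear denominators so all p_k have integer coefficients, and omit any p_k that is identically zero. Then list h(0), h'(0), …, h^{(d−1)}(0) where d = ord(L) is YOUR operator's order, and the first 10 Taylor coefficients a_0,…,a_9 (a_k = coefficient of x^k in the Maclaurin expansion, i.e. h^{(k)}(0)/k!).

L = (25 + 96·x + 96·x^2) + (12 + 72·x + 144·x^2 + 96·x^3)·Dx + (1 + 8·x + 24·x^2 + 32·x^3 + 16·x^4)·Dx^2  (order 2).
h: a_k = 0, -2, 12, -143/3, 470/3, -27601/60, 12509/10, -8095583/2520, 1103647/140, -3377674081/181440, …
ICs: h(0) = 0, h′(0) = -2.

f: a_k = 2, 0, -1, 0, 1/12, 0, -1/360, 0, 1/20160, 0, …
Substitute x→r, Dx→(1/r')Dx; clear ⇒ L₀.
Differentiate: ansatz ord ≤ ord L₀ ⇒ L.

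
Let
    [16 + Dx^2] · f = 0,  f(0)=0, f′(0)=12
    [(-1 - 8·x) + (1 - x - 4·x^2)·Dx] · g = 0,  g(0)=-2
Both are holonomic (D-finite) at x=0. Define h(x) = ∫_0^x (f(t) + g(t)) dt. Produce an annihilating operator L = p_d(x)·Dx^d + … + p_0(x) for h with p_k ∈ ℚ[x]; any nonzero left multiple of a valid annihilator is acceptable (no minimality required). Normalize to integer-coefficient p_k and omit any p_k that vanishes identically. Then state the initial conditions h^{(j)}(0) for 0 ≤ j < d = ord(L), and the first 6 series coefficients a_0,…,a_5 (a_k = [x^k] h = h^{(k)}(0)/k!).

L = (-560 - 4608·x - 1664·x^2 - 6144·x^3 - 10240·x^4 - 16384·x^5)·Dx + (208 - 272·x - 896·x^2 + 1408·x^3 + 1536·x^4 - 6144·x^5 - 8192·x^6)·Dx^2 + (-35 - 288·x - 104·x^2 - 384·x^3 - 640·x^4 - 1024·x^5)·Dx^3 + (13 - 17·x - 56·x^2 + 88·x^3 + 96·x^4 - 384·x^5 - 512·x^6)·Dx^4  (order 4).
h: a_k = 0, -2, 5, -10/3, -25/2, -58/5, …
ICs: h(0) = 0, h′(0) = -2, h′′(0) = 10, h′′′(0) = -20.

f: a_k = 0, 12, 0, -32, 0, 128/5, …
g: a_k = -2, -2, -10, -18, -58, -130, …
L₀ := lclm(L_f,L_g); ord L₀ ≤ 2+1.
h=∫h₀ ⇒ L = L₀·Dx.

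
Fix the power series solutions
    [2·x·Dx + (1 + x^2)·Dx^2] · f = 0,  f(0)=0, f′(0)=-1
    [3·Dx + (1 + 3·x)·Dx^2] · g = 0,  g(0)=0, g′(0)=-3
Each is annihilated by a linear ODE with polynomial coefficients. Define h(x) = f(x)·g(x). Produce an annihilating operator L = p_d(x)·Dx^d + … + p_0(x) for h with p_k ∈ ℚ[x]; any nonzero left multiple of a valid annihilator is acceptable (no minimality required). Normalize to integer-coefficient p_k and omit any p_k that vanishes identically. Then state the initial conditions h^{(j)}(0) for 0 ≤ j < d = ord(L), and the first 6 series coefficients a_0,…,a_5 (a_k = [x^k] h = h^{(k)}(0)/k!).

f: a_k = 0, -1, 0, 1/3, 0, -1/5, …
g: a_k = 0, -3, 9/2, -9, 81/4, -243/5, …
Sym-product of L_f,L_g gives L₀ (≤ ord 4).
L = (264 + 1260·x + 1008·x^2 + 3420·x^3 + 3240·x^4 + 4212·x^5 + 324·x^7)·Dx + (178 + 660·x + 3828·x^2 + 7308·x^3 + 12960·x^4 + 10044·x^5 + 11340·x^6 + 324·x^7 + 1134·x^8)·Dx^2 + (132 + 608·x + 1728·x^2 + 4568·x^3 + 6456·x^4 + 8856·x^5 + 5184·x^6 + 5544·x^7 + 324·x^8 + 648·x^9)·Dx^3 + (13 + 102·x + 341·x^2 + 744·x^3 + 1138·x^4 + 1236·x^5 + 1386·x^6 + 648·x^7 + 657·x^8 + 54·x^9 + 81·x^10)·Dx^4  (order 4).
h: a_k = 0, 0, 3, -9/2, 8, -75/4, …
ICs: h(0) = 0, h′(0) = 0, h′′(0) = 6, h′′′(0) = -27.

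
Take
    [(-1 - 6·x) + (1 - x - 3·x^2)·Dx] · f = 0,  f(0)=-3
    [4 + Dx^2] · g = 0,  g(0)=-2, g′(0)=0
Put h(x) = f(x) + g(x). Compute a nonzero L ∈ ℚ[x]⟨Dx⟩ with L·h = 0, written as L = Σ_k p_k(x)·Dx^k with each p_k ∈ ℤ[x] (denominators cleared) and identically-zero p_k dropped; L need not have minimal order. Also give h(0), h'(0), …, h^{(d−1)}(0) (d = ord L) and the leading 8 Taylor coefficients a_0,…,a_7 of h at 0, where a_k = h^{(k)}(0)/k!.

L = (92 + 608·x + 512·x^2 + 1104·x^3 + 360·x^4 + 432·x^5) + (-24 + 4·x + 24·x^2 + 80·x^3 + 180·x^4 + 216·x^5 + 216·x^6)·Dx + (23 + 152·x + 128·x^2 + 276·x^3 + 90·x^4 + 108·x^5)·Dx^2 + (-6 + x + 6·x^2 + 20·x^3 + 45·x^4 + 54·x^5 + 54·x^6)·Dx^3  (order 3).
h: a_k = -5, -3, -8, -21, -175/3, -120, -13087/45, -651, …
ICs: h(0) = -5, h′(0) = -3, h′′(0) = -16.

f: a_k = -3, -3, -12, -21, -57, -120, -291, -651, …
g: a_k = -2, 0, 4, 0, -4/3, 0, 8/45, 0, …
f+g: L₀ = lclm(L_f,L_g), ord ≤ 1+2.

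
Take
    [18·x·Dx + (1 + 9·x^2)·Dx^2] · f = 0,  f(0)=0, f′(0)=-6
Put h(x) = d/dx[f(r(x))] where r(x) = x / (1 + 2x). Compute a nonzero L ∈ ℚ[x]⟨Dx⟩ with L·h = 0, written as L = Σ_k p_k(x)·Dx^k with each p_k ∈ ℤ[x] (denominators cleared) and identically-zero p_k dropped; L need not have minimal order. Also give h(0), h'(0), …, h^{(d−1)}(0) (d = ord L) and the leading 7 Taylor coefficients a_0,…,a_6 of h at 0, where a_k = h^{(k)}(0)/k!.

f: a_k = 0, -6, 0, 18, 0, -486/5, 0, …
h₀=f(r): pull back L_f along r ⇒ L₀.
h=h₀': d/dx-closure on L₀ ⇒ L.
L = (4 + 26·x) + (1 + 4·x + 13·x^2)·Dx  (order 1).
h: a_k = -6, 24, -18, -240, 1194, -1656, -8898, …
ICs: h(0) = -6.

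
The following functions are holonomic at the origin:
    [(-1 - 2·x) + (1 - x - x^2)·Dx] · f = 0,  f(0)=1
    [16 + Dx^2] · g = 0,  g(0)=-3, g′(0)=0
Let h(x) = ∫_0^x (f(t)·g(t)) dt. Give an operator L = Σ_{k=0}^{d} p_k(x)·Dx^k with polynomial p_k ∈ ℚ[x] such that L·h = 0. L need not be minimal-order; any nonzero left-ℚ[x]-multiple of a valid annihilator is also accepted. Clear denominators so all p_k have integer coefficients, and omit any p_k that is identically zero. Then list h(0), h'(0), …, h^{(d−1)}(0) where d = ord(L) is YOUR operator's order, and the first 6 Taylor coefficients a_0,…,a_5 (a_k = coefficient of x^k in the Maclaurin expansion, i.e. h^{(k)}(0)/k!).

f: a_k = 1, 1, 2, 3, 5, 8, …
g: a_k = -3, 0, 24, 0, -32, 0, …
h₀=f·g: eliminate ⇒ L₀, order ≤ 1·2.
h=∫h₀ ⇒ L = L₀·Dx.
L = (-14 + 16·x + 16·x^2)·Dx + (2 + 4·x)·Dx^2 + (-1 + x + x^2)·Dx^3  (order 3).
h: a_k = 0, -3, -3/2, 6, 15/4, 1/5, …
ICs: h(0) = 0, h′(0) = -3, h′′(0) = -3.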